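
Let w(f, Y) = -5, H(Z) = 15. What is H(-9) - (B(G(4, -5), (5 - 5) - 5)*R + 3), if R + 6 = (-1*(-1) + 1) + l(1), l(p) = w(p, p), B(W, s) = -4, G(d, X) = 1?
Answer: -24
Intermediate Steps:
l(p) = -5
R = -9 (R = -6 + ((-1*(-1) + 1) - 5) = -6 + ((1 + 1) - 5) = -6 + (2 - 5) = -6 - 3 = -9)
H(-9) - (B(G(4, -5), (5 - 5) - 5)*R + 3) = 15 - (-4*(-9) + 3) = 15 - (36 + 3) = 15 - 1*39 = 15 - 39 = -24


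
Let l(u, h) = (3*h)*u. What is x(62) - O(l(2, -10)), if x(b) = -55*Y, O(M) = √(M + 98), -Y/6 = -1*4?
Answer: -1320 - √38 ≈ -1326.2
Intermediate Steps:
l(u, h) = 3*h*u
Y = 24 (Y = -(-6)*4 = -6*(-4) = 24)
O(M) = √(98 + M)
x(b) = -1320 (x(b) = -55*24 = -1320)
x(62) - O(l(2, -10)) = -1320 - √(98 + 3*(-10)*2) = -1320 - √(98 - 60) = -1320 - √38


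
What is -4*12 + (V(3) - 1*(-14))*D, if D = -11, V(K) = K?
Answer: -235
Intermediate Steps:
-4*12 + (V(3) - 1*(-14))*D = -4*12 + (3 - 1*(-14))*(-11) = -48 + (3 + 14)*(-11) = -48 + 17*(-11) = -48 - 187 = -235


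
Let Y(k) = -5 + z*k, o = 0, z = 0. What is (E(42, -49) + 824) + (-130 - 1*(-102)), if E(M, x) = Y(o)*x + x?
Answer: 992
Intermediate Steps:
Y(k) = -5 (Y(k) = -5 + 0*k = -5 + 0 = -5)
E(M, x) = -4*x (E(M, x) = -5*x + x = -4*x)
(E(42, -49) + 824) + (-130 - 1*(-102)) = (-4*(-49) + 824) + (-130 - 1*(-102)) = (196 + 824) + (-130 + 102) = 1020 - 28 = 992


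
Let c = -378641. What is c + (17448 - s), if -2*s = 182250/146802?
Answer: -17674587887/48934 ≈ -3.6119e+5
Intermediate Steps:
s = -30375/48934 (s = -91125/146802 = -½*30375/24467 = -30375/48934 ≈ -0.62073)
c + (17448 - s) = -378641 + (17448 - 1*(-30375/48934)) = -378641 + (17448 + 30375/48934) = -378641 + 853830807/48934 = -17674587887/48934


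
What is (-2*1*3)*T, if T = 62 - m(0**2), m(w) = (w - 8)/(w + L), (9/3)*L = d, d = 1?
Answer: -516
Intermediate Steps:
L = 1/3 (L = (1/3)*1 = 1/3 ≈ 0.33333)
m(w) = (-8 + w)/(1/3 + w) (m(w) = (w - 8)/(w + 1/3) = (-8 + w)/(1/3 + w))
T = 86 (T = 62 - 3*(-8 + 0**2)/(1 + 3*0**2) = 62 - 3*(-8 + 0)/(1 + 3*0) = 62 - 3*(-8)/(1 + 0) = 62 - 3*(-8)/1 = 62 - 3*(-8) = 62 - 1*(-24) = 62 + 24 = 86)
(-2*1*3)*T = (-2*1*3)*86 = -2*3*86 = -6*86 = -516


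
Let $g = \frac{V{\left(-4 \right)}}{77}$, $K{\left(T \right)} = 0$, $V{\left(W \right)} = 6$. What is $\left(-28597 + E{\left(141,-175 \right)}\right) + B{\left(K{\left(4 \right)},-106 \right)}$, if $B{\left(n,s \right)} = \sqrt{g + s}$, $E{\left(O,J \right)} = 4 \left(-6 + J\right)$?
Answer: $-29321 + \frac{2 i \sqrt{157003}}{77} \approx -29321.0 + 10.292 i$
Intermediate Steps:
$E{\left(O,J \right)} = -24 + 4 J$
$g = \frac{6}{77} \approx 0.077922$
$B{\left(n,s \right)} = \sqrt{\frac{6}{77} + s}$
$\left(-28597 + E{\left(141,-175 \right)}\right) + B{\left(K{\left(4 \right)},-106 \right)} = \left(-28597 + \left(-24 + 4 \left(-175\right)\right)\right) + \frac{\sqrt{462 + 5929 \left(-106\right)}}{77} = \left(-28597 - 724\right) + \frac{\sqrt{462 - 628474}}{77} = \left(-28597 - 724\right) + \frac{\sqrt{-628012}}{77} = -29321 + \frac{2 i \sqrt{157003}}{77}$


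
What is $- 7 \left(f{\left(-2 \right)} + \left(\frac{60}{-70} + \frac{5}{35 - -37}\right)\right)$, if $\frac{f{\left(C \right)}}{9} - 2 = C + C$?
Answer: $\frac{9469}{72} \approx 131.51$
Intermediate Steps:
$f{\left(C \right)} = 18 + 18 C$ ($f{\left(C \right)} = 18 + 9 \left(C + C\right) = 18 + 9 \cdot 2 C = 18 + 18 C$)
$- 7 \left(f{\left(-2 \right)} + \left(\frac{60}{-70} + \frac{5}{35 - -37}\right)\right) = - 7 \left(\left(18 + 18 \left(-2\right)\right) + \left(\frac{60}{-70} + \frac{5}{35 - -37}\right)\right) = - 7 \left(\left(18 - 36\right) + \left(60 \left(- \frac{1}{70}\right) + \frac{5}{35 + 37}\right)\right) = - 7 \left(-18 - \left(\frac{6}{7} - \frac{5}{72}\right)\right) = - 7 \left(-18 + \left(- \frac{6}{7} + 5 \cdot \frac{1}{72}\right)\right) = - 7 \left(-18 + \left(- \frac{6}{7} + \frac{5}{72}\right)\right) = - 7 \left(-18 - \frac{397}{504}\right) = \left(-7\right) \left(- \frac{9469}{504}\right) = \frac{9469}{72}$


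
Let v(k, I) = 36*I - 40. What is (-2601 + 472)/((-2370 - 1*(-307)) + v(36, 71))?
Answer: -2129/453 ≈ -4.6998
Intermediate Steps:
v(k, I) = -40 + 36*I
(-2601 + 472)/((-2370 - 1*(-307)) + v(36, 71)) = (-2601 + 472)/((-2370 - 1*(-307)) + (-40 + 36*71)) = -2129/((-2370 + 307) + (-40 + 2556)) = -2129/(-2063 + 2516) = -2129/453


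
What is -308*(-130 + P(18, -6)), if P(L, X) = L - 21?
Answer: 40964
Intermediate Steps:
P(L, X) = -21 + L
-308*(-130 + P(18, -6)) = -308*(-130 + (-21 + 18)) = -308*(-130 - 3) = -308*(-133) = 40964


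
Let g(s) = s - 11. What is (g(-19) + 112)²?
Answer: 6724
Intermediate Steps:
g(s) = -11 + s
(g(-19) + 112)² = ((-11 - 19) + 112)² = (-30 + 112)² = 82² = 6724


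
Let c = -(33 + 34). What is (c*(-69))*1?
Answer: 4623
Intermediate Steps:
c = -67 (c = -1*67 = -67)
(c*(-69))*1 = -67*(-69)*1 = 4623*1 = 4623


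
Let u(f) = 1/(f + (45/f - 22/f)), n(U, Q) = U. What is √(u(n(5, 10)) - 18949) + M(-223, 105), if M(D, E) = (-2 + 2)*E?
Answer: I*√2728641/12 ≈ 137.66*I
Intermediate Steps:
M(D, E) = 0 (M(D, E) = 0*E = 0)
u(f) = 1/(f + 23/f)
√(u(n(5, 10)) - 18949) + M(-223, 105) = √(5/(23 + 5²) - 18949) + 0 = √(5/(23 + 25) - 18949) + 0 = √(5/48 - 18949) + 0 = √(-909547/48) + 0 = I*√2728641/12 + 0 = I*√2728641/12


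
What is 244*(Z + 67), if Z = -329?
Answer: -63928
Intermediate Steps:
244*(Z + 67) = 244*(-329 + 67) = 244*(-262) = -63928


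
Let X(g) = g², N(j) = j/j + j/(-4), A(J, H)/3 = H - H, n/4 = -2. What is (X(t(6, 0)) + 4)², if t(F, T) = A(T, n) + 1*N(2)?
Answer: 289/16 ≈ 18.063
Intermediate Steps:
n = -8 (n = 4*(-2) = -8)
A(J, H) = 0 (A(J, H) = 3*(H - H) = 3*0 = 0)
N(j) = 1 - j/4 (N(j) = 1 + j*(-¼) = 1 - j/4)
t(F, T) = ½ (t(F, T) = 0 + 1*(1 - ¼*2) = 0 + 1*(1 - ½) = 0 + 1*(½) = 0 + ½ = ½)
(X(t(6, 0)) + 4)² = ((½)² + 4)² = (¼ + 4)² = (17/4)² = 289/16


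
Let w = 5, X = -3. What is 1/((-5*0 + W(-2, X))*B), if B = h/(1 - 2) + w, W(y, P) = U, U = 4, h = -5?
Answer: 1/40 ≈ 0.025000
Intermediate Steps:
W(y, P) = 4
B = 10 (B = -5/(1 - 2) + 5 = -5/(-1) + 5 = -1*(-5) + 5 = 5 + 5 = 10)
1/((-5*0 + W(-2, X))*B) = 1/((-5*0 + 4)*10) = 1/((0 + 4)*10) = 1/(4*10) = 1/40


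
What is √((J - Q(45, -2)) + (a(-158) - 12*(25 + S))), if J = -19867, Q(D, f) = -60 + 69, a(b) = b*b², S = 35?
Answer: 2*I*√991227 ≈ 1991.2*I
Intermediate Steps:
a(b) = b³
Q(D, f) = 9
√((J - Q(45, -2)) + (a(-158) - 12*(25 + S))) = √((-19867 - 1*9) + ((-158)³ - 12*(25 + 35))) = √((-19867 - 9) + (-3944312 - 12*60)) = √(-19876 + (-3944312 - 1*720)) = √(-19876 + (-3944312 - 720)) = √(-19876 - 3945032) = √(-3964908) = 2*I*√991227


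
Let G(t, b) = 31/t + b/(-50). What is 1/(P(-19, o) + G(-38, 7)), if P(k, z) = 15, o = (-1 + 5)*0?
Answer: 475/6671 ≈ 0.071204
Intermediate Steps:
o = 0 (o = 4*0 = 0)
G(t, b) = 31/t - b/50 (G(t, b) = 31/t + b*(-1/50) = 31/t - b/50)
1/(P(-19, o) + G(-38, 7)) = 1/(15 + (31/(-38) - 1/50*7)) = 1/(15 + (31*(-1/38) - 7/50)) = 1/(15 + (-31/38 - 7/50)) = 1/(15 - 454/475) = 1/(6671/475) = 475/6671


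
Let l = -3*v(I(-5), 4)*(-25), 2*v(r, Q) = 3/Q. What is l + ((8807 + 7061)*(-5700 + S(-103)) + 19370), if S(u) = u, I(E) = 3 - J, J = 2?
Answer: -736500847/8 ≈ -9.2063e+7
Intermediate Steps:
I(E) = 1 (I(E) = 3 - 1*2 = 3 - 2 = 1)
v(r, Q) = 3/(2*Q) (v(r, Q) = (3/Q)/2 = 3/(2*Q))
l = 225/8 (l = -9/(2*4)*(-25) = -3*3/8*(-25) = -9/8*(-25) = 225/8 ≈ 28.125)
l + ((8807 + 7061)*(-5700 + S(-103)) + 19370) = 225/8 + ((8807 + 7061)*(-5700 - 103) + 19370) = 225/8 + (15868*(-5803) + 19370) = 225/8 + (-92082004 + 19370) = 225/8 - 92062634 = -736500847/8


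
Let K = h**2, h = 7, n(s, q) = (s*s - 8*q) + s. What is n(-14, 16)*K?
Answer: 2646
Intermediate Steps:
n(s, q) = s + s**2 - 8*q (n(s, q) = (s**2 - 8*q) + s = s + s**2 - 8*q)
K = 49 (K = 7**2 = 49)
n(-14, 16)*K = (-14 + (-14)**2 - 8*16)*49 = (-14 + 196 - 128)*49 = 54*49 = 2646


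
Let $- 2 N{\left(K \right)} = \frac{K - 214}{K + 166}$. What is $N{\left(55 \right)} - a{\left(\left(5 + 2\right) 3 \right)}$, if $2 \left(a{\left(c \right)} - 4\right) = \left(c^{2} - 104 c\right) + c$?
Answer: $\frac{378953}{442} \approx 857.36$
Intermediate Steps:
$a{\left(c \right)} = 4 + \frac{c^{2}}{2} - \frac{103 c}{2}$ ($a{\left(c \right)} = 4 + \frac{\left(c^{2} - 104 c\right) + c}{2} = 4 + \frac{c^{2} - 103 c}{2} = 4 + \left(\frac{c^{2}}{2} - \frac{103 c}{2}\right) = 4 + \frac{c^{2}}{2} - \frac{103 c}{2}$)
$N{\left(K \right)} = - \frac{-214 + K}{2 \left(166 + K\right)}$ ($N{\left(K \right)} = - \frac{\left(K - 214\right) \frac{1}{K + 166}}{2} = - \frac{\left(-214 + K\right) \frac{1}{166 + K}}{2} = - \frac{\frac{1}{166 + K} \left(-214 + K\right)}{2} = - \frac{-214 + K}{2 \left(166 + K\right)}$)
$N{\left(55 \right)} - a{\left(\left(5 + 2\right) 3 \right)} = \frac{214 - 55}{2 \left(166 + 55\right)} - \left(4 + \frac{\left(\left(5 + 2\right) 3\right)^{2}}{2} - \frac{103 \left(5 + 2\right) 3}{2}\right) = \frac{214 - 55}{2 \cdot 221} - \left(4 + \frac{\left(7 \cdot 3\right)^{2}}{2} - \frac{103 \cdot 7 \cdot 3}{2}\right) = \frac{1}{2} \cdot \frac{1}{221} \cdot 159 - \left(4 + \frac{21^{2}}{2} - \frac{2163}{2}\right) = \frac{159}{442} - \left(4 + \frac{1}{2} \cdot 441 - \frac{2163}{2}\right) = \frac{159}{442} - \left(4 + \frac{441}{2} - \frac{2163}{2}\right) = \frac{159}{442} - -857 = \frac{159}{442} + 857 = \frac{378953}{442}$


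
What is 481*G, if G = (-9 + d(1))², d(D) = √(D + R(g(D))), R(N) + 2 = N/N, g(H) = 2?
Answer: 38961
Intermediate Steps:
R(N) = -1 (R(N) = -2 + N/N = -2 + 1 = -1)
d(D) = √(-1 + D) (d(D) = √(D - 1) = √(-1 + D))
G = 81 (G = (-9 + √(-1 + 1))² = (-9 + √0)² = (-9 + 0)² = (-9)² = 81)
481*G = 481*81 = 38961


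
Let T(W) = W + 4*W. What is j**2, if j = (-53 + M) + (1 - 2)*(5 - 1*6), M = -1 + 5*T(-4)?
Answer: 23409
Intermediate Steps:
T(W) = 5*W
M = -101 (M = -1 + 5*(5*(-4)) = -1 + 5*(-20) = -1 - 100 = -101)
j = -153 (j = (-53 - 101) + (1 - 2)*(5 - 1*6) = -154 - (5 - 6) = -154 - 1*(-1) = -154 + 1 = -153)
j**2 = (-153)**2 = 23409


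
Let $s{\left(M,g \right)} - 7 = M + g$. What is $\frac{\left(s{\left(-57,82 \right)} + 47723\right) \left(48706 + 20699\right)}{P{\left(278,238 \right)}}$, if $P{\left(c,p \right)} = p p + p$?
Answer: $\frac{473490825}{8126} \approx 58269.0$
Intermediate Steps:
$s{\left(M,g \right)} = 7 + M + g$ ($s{\left(M,g \right)} = 7 + \left(M + g\right) = 7 + M + g$)
$P{\left(c,p \right)} = p + p^{2}$ ($P{\left(c,p \right)} = p^{2} + p = p + p^{2}$)
$\frac{\left(s{\left(-57,82 \right)} + 47723\right) \left(48706 + 20699\right)}{P{\left(278,238 \right)}} = \frac{\left(\left(7 - 57 + 82\right) + 47723\right) \left(48706 + 20699\right)}{238 \left(1 + 238\right)} = \frac{\left(32 + 47723\right) 69405}{238 \cdot 239} = \frac{47755 \cdot 69405}{56882} = 3314435775 \cdot \frac{1}{56882} = \frac{473490825}{8126}$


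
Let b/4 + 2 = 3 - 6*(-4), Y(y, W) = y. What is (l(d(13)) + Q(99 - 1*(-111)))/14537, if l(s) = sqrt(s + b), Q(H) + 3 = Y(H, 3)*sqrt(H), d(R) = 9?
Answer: -3/14537 + sqrt(109)/14537 + 210*sqrt(210)/14537 ≈ 0.20985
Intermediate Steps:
b = 100 (b = -8 + 4*(3 - 6*(-4)) = -8 + 4*(3 + 24) = -8 + 4*27 = -8 + 108 = 100)
Q(H) = -3 + H**(3/2) (Q(H) = -3 + H*sqrt(H) = -3 + H**(3/2))
l(s) = sqrt(100 + s) (l(s) = sqrt(s + 100) = sqrt(100 + s))
(l(d(13)) + Q(99 - 1*(-111)))/14537 = (sqrt(100 + 9) + (-3 + (99 - 1*(-111))**(3/2)))/14537 = (sqrt(109) + (-3 + (99 + 111)**(3/2)))*(1/14537) = (sqrt(109) + (-3 + 210**(3/2)))*(1/14537) = (sqrt(109) + (-3 + 210*sqrt(210)))*(1/14537) = (-3 + sqrt(109) + 210*sqrt(210))*(1/14537) = -3/14537 + sqrt(109)/14537 + 210*sqrt(210)/14537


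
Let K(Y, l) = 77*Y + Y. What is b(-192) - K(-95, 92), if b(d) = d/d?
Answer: 7411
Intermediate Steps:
b(d) = 1
K(Y, l) = 78*Y
b(-192) - K(-95, 92) = 1 - 78*(-95) = 1 - 1*(-7410) = 1 + 7410 = 7411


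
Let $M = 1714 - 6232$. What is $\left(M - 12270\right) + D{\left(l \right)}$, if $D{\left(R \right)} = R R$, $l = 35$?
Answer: $-15563$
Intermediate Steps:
$D{\left(R \right)} = R^{2}$
$M = -4518$ ($M = 1714 - 6232 = -4518$)
$\left(M - 12270\right) + D{\left(l \right)} = \left(-4518 - 12270\right) + 35^{2} = -16788 + 1225 = -15563$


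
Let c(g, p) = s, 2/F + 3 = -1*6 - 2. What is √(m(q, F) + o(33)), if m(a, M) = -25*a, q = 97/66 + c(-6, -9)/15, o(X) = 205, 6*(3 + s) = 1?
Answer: 5*√7535/33 ≈ 13.152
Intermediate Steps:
F = -2/11 (F = 2/(-3 + (-1*6 - 2)) = 2/(-3 + (-6 - 2)) = 2/(-3 - 8) = 2/(-11) = 2*(-1/11) = -2/11 ≈ -0.18182)
s = -17/6 (s = -3 + (⅙)*1 = -3 + ⅙ = -17/6 ≈ -2.8333)
c(g, p) = -17/6
q = 634/495 (q = 97/66 - 17/6/15 = 97*(1/66) - 17/6*1/15 = 97/66 - 17/90 = 634/495 ≈ 1.2808)
√(m(q, F) + o(33)) = √(-25*634/495 + 205) = √(-3170/99 + 205) = √(17125/99) = 5*√7535/33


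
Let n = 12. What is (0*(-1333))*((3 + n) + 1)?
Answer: 0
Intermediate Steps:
(0*(-1333))*((3 + n) + 1) = (0*(-1333))*((3 + 12) + 1) = 0*(15 + 1) = 0*16 = 0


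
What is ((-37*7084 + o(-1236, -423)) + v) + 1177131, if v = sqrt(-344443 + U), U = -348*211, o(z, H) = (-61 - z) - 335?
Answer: 915863 + I*sqrt(417871) ≈ 9.1586e+5 + 646.43*I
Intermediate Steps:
o(z, H) = -396 - z
U = -73428
v = I*sqrt(417871) (v = sqrt(-344443 - 73428) = sqrt(-417871) = I*sqrt(417871) ≈ 646.43*I)
((-37*7084 + o(-1236, -423)) + v) + 1177131 = ((-37*7084 + (-396 - 1*(-1236))) + I*sqrt(417871)) + 1177131 = ((-262108 + (-396 + 1236)) + I*sqrt(417871)) + 1177131 = ((-262108 + 840) + I*sqrt(417871)) + 1177131 = (-261268 + I*sqrt(417871)) + 1177131 = 915863 + I*sqrt(417871)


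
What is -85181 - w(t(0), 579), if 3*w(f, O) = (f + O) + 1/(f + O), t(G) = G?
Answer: -148294639/1737 ≈ -85374.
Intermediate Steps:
w(f, O) = O/3 + f/3 + 1/(3*(O + f)) (w(f, O) = ((f + O) + 1/(f + O))/3 = ((O + f) + 1/(O + f))/3 = (O + f + 1/(O + f))/3 = O/3 + f/3 + 1/(3*(O + f)))
-85181 - w(t(0), 579) = -85181 - (1 + 579**2 + 0**2 + 2*579*0)/(3*(579 + 0)) = -85181 - (1 + 335241 + 0 + 0)/(3*579) = -85181 - 335242/(3*579) = -85181 - 1*335242/1737 = -85181 - 335242/1737 = -148294639/1737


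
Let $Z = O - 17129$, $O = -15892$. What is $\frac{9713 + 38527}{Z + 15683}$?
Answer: $- \frac{24120}{8669} \approx -2.7823$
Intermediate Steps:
$Z = -33021$ ($Z = -15892 - 17129 = -33021$)
$\frac{9713 + 38527}{Z + 15683} = \frac{9713 + 38527}{-33021 + 15683} = \frac{48240}{-17338} = 48240 \left(- \frac{1}{17338}\right) = - \frac{24120}{8669}$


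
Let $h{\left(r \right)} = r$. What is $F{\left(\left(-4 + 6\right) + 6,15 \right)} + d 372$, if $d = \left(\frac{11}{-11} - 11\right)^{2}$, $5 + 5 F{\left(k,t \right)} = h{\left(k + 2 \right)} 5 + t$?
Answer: $53580$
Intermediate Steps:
$F{\left(k,t \right)} = 1 + k + \frac{t}{5}$ ($F{\left(k,t \right)} = -1 + \frac{\left(k + 2\right) 5 + t}{5} = -1 + \frac{\left(2 + k\right) 5 + t}{5} = -1 + \frac{\left(10 + 5 k\right) + t}{5} = -1 + \frac{10 + t + 5 k}{5} = -1 + \left(2 + k + \frac{t}{5}\right) = 1 + k + \frac{t}{5}$)
$d = 144$ ($d = \left(11 \left(- \frac{1}{11}\right) - 11\right)^{2} = \left(-1 - 11\right)^{2} = \left(-12\right)^{2} = 144$)
$F{\left(\left(-4 + 6\right) + 6,15 \right)} + d 372 = \left(1 + \left(\left(-4 + 6\right) + 6\right) + \frac{1}{5} \cdot 15\right) + 144 \cdot 372 = \left(1 + \left(2 + 6\right) + 3\right) + 53568 = \left(1 + 8 + 3\right) + 53568 = 12 + 53568 = 53580$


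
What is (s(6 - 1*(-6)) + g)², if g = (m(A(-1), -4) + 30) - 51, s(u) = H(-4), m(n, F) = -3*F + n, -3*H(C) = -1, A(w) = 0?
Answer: 676/9 ≈ 75.111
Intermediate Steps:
H(C) = ⅓ (H(C) = -⅓*(-1) = ⅓)
m(n, F) = n - 3*F
s(u) = ⅓
g = -9 (g = ((0 - 3*(-4)) + 30) - 51 = ((0 + 12) + 30) - 51 = (12 + 30) - 51 = 42 - 51 = -9)
(s(6 - 1*(-6)) + g)² = (⅓ - 9)² = (-26/3)² = 676/9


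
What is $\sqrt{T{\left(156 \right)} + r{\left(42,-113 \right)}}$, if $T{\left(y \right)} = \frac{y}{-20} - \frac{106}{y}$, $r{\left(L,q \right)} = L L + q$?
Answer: $\frac{\sqrt{249827370}}{390} \approx 40.528$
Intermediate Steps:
$r{\left(L,q \right)} = q + L^{2}$ ($r{\left(L,q \right)} = L^{2} + q = q + L^{2}$)
$T{\left(y \right)} = - \frac{106}{y} - \frac{y}{20}$ ($T{\left(y \right)} = y \left(- \frac{1}{20}\right) - \frac{106}{y} = - \frac{y}{20} - \frac{106}{y} = - \frac{106}{y} - \frac{y}{20}$)
$\sqrt{T{\left(156 \right)} + r{\left(42,-113 \right)}} = \sqrt{\left(- \frac{106}{156} - \frac{39}{5}\right) - \left(113 - 42^{2}\right)} = \sqrt{\left(\left(-106\right) \frac{1}{156} - \frac{39}{5}\right) + \left(-113 + 1764\right)} = \sqrt{\left(- \frac{53}{78} - \frac{39}{5}\right) + 1651} = \sqrt{- \frac{3307}{390} + 1651} = \sqrt{\frac{640583}{390}} = \frac{\sqrt{249827370}}{390}$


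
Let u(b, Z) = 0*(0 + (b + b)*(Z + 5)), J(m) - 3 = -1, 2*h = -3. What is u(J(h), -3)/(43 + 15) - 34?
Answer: -34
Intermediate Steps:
h = -3/2 (h = (½)*(-3) = -3/2 ≈ -1.5000)
J(m) = 2 (J(m) = 3 - 1 = 2)
u(b, Z) = 0 (u(b, Z) = 0*(0 + (2*b)*(5 + Z)) = 0*(0 + 2*b*(5 + Z)) = 0*(2*b*(5 + Z)) = 0)
u(J(h), -3)/(43 + 15) - 34 = 0/(43 + 15) - 34 = 0/58 - 34 = (1/58)*0 - 34 = 0 - 34 = -34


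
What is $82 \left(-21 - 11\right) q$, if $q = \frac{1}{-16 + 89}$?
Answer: $- \frac{2624}{73} \approx -35.945$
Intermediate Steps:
$q = \frac{1}{73} \approx 0.013699$
$82 \left(-21 - 11\right) q = 82 \left(-21 - 11\right) \frac{1}{73} = 82 \left(-32\right) \frac{1}{73} = \left(-2624\right) \frac{1}{73} = - \frac{2624}{73}$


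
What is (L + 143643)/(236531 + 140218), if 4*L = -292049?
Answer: 282523/1506996 ≈ 0.18747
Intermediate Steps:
L = -292049/4 (L = (¼)*(-292049) = -292049/4 ≈ -73012.)
(L + 143643)/(236531 + 140218) = (-292049/4 + 143643)/(236531 + 140218) = (282523/4)/376749 = (282523/4)*(1/376749) = 282523/1506996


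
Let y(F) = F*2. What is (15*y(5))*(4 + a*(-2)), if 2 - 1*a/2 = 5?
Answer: 2400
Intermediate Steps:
a = -6 (a = 4 - 2*5 = 4 - 10 = -6)
y(F) = 2*F
(15*y(5))*(4 + a*(-2)) = (15*(2*5))*(4 - 6*(-2)) = (15*10)*(4 + 12) = 150*16 = 2400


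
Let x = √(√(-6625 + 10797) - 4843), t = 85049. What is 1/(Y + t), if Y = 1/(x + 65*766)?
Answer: 1/(85049 + 1/(49790 + I*√(4843 - 2*√1043))) ≈ 1.1758e-5 + 0.e-18*I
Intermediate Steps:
x = √(-4843 + 2*√1043) (x = √(√4172 - 4843) = √(2*√1043 - 4843) = √(-4843 + 2*√1043) ≈ 69.126*I)
Y = 1/(49790 + √(-4843 + 2*√1043)) (Y = 1/(√(-4843 + 2*√1043) + 65*766) = 1/(√(-4843 + 2*√1043) + 49790) = 1/(49790 + √(-4843 + 2*√1043)) ≈ 2.0084e-5 - 2.79e-8*I)
1/(Y + t) = 1/(1/(49790 + I*√(4843 - 2*√1043)) + 85049) = 1/(85049 + 1/(49790 + I*√(4843 - 2*√1043)))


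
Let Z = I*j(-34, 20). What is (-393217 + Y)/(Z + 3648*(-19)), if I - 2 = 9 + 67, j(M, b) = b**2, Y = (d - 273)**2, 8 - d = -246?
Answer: 16369/1588 ≈ 10.308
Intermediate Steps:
d = 254 (d = 8 - 1*(-246) = 8 + 246 = 254)
Y = 361 (Y = (254 - 273)**2 = (-19)**2 = 361)
I = 78 (I = 2 + (9 + 67) = 2 + 76 = 78)
Z = 31200 (Z = 78*20**2 = 78*400 = 31200)
(-393217 + Y)/(Z + 3648*(-19)) = (-393217 + 361)/(31200 + 3648*(-19)) = -392856/(31200 - 69312) = -392856/(-38112) = -392856*(-1/38112) = 16369/1588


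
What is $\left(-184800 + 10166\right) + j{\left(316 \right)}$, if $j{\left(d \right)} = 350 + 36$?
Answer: $-174248$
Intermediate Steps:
$j{\left(d \right)} = 386$
$\left(-184800 + 10166\right) + j{\left(316 \right)} = \left(-184800 + 10166\right) + 386 = -174634 + 386 = -174248$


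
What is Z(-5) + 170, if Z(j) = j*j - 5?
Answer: 190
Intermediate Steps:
Z(j) = -5 + j**2 (Z(j) = j**2 - 5 = -5 + j**2)
Z(-5) + 170 = (-5 + (-5)**2) + 170 = (-5 + 25) + 170 = 20 + 170 = 190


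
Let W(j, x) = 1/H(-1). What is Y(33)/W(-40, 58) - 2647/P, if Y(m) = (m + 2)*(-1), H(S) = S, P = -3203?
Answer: 114752/3203 ≈ 35.826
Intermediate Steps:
Y(m) = -2 - m (Y(m) = (2 + m)*(-1) = -2 - m)
W(j, x) = -1 (W(j, x) = 1/(-1) = -1)
Y(33)/W(-40, 58) - 2647/P = (-2 - 1*33)/(-1) - 2647/(-3203) = (-2 - 33)*(-1) - 2647*(-1/3203) = -35*(-1) + 2647/3203 = 35 + 2647/3203 = 114752/3203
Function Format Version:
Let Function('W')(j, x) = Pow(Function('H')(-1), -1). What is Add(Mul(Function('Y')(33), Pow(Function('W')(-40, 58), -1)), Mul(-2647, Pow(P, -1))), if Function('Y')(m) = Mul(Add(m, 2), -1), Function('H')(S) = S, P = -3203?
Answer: Rational(114752, 3203) ≈ 35.826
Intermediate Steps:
Function('Y')(m) = Add(-2, Mul(-1, m)) (Function('Y')(m) = Mul(Add(2, m), -1) = Add(-2, Mul(-1, m)))
Function('W')(j, x) = -1 (Function('W')(j, x) = Pow(-1, -1) = -1)
Add(Mul(Function('Y')(33), Pow(Function('W')(-40, 58), -1)), Mul(-2647, Pow(P, -1))) = Add(Mul(Add(-2, Mul(-1, 33)), Pow(-1, -1)), Mul(-2647, Pow(-3203, -1))) = Add(Mul(Add(-2, -33), -1), Mul(-2647, Rational(-1, 3203))) = Add(Mul(-35, -1), Rational(2647, 3203)) = Add(35, Rational(2647, 3203)) = Rational(114752, 3203)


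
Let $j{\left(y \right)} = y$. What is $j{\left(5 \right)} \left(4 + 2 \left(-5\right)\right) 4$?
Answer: $-120$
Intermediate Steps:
$j{\left(5 \right)} \left(4 + 2 \left(-5\right)\right) 4 = 5 \left(4 + 2 \left(-5\right)\right) 4 = 5 \left(4 - 10\right) 4 = 5 \left(\left(-6\right) 4\right) = 5 \left(-24\right) = -120$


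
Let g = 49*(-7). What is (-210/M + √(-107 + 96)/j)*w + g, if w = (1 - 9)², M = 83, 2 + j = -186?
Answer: -41909/83 - 16*I*√11/47 ≈ -504.93 - 1.1291*I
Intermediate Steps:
j = -188 (j = -2 - 186 = -188)
g = -343
w = 64 (w = (-8)² = 64)
(-210/M + √(-107 + 96)/j)*w + g = (-210/83 + √(-107 + 96)/(-188))*64 - 343 = (-210*1/83 + √(-11)*(-1/188))*64 - 343 = (-210/83 + (I*√11)*(-1/188))*64 - 343 = (-210/83 - I*√11/188)*64 - 343 = (-13440/83 - 16*I*√11/47) - 343 = -41909/83 - 16*I*√11/47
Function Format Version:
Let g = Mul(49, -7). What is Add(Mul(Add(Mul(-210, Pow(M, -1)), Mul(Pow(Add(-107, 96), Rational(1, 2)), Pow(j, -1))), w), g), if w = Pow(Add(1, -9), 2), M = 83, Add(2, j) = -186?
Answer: Add(Rational(-41909, 83), Mul(Rational(-16, 47), I, Pow(11, Rational(1, 2)))) ≈ Add(-504.93, Mul(-1.1291, I))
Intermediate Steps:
j = -188 (j = Add(-2, -186) = -188)
g = -343
w = 64 (w = Pow(-8, 2) = 64)
Add(Mul(Add(Mul(-210, Pow(M, -1)), Mul(Pow(Add(-107, 96), Rational(1, 2)), Pow(j, -1))), w), g) = Add(Mul(Add(Mul(-210, Pow(83, -1)), Mul(Pow(Add(-107, 96), Rational(1, 2)), Pow(-188, -1))), 64), -343) = Add(Mul(Add(Mul(-210, Rational(1, 83)), Mul(Pow(-11, Rational(1, 2)), Rational(-1, 188))), 64), -343) = Add(Mul(Add(Rational(-210, 83), Mul(Mul(I, Pow(11, Rational(1, 2))), Rational(-1, 188))), 64), -343) = Add(Mul(Add(Rational(-210, 83), Mul(Rational(-1, 188), I, Pow(11, Rational(1, 2)))), 64), -343) = Add(Add(Rational(-13440, 83), Mul(Rational(-16, 47), I, Pow(11, Rational(1, 2)))), -343) = Add(Rational(-41909, 83), Mul(Rational(-16, 47), I, Pow(11, Rational(1, 2))))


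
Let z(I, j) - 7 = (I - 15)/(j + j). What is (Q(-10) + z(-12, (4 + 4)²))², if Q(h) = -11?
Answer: 290521/16384 ≈ 17.732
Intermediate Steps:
z(I, j) = 7 + (-15 + I)/(2*j) (z(I, j) = 7 + (I - 15)/(j + j) = 7 + (-15 + I)/((2*j)) = 7 + (-15 + I)*(1/(2*j)) = 7 + (-15 + I)/(2*j))
(Q(-10) + z(-12, (4 + 4)²))² = (-11 + (-15 - 12 + 14*(4 + 4)²)/(2*((4 + 4)²)))² = (-11 + (-15 - 12 + 14*8²)/(2*(8²)))² = (-11 + (½)*(-15 - 12 + 14*64)/64)² = (-11 + (½)*(1/64)*(-15 - 12 + 896))² = (-11 + (½)*(1/64)*869)² = (-11 + 869/128)² = (-539/128)² = 290521/16384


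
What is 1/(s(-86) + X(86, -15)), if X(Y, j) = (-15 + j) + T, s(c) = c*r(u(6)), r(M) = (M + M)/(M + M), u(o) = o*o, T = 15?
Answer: -1/101 ≈ -0.0099010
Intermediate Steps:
u(o) = o²
r(M) = 1 (r(M) = (2*M)/((2*M)) = (2*M)*(1/(2*M)) = 1)
s(c) = c (s(c) = c*1 = c)
X(Y, j) = j (X(Y, j) = (-15 + j) + 15 = j)
1/(s(-86) + X(86, -15)) = 1/(-86 - 15) = 1/(-101) = -1/101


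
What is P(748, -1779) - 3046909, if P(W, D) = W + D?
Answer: -3047940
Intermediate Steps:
P(W, D) = D + W
P(748, -1779) - 3046909 = (-1779 + 748) - 3046909 = -1031 - 3046909 = -3047940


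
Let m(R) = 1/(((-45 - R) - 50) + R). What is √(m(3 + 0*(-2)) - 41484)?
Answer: I*√374393195/95 ≈ 203.68*I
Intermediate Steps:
m(R) = -1/95 (m(R) = 1/((-95 - R) + R) = 1/(-95) = -1/95)
√(m(3 + 0*(-2)) - 41484) = √(-1/95 - 41484) = √(-3940981/95) = I*√374393195/95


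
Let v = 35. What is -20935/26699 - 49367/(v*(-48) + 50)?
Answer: 1283925483/43519370 ≈ 29.502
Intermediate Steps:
-20935/26699 - 49367/(v*(-48) + 50) = -20935/26699 - 49367/(35*(-48) + 50) = -20935*1/26699 - 49367/(-1680 + 50) = -20935/26699 - 49367/(-1630) = -20935/26699 - 49367*(-1/1630) = -20935/26699 + 49367/1630 = 1283925483/43519370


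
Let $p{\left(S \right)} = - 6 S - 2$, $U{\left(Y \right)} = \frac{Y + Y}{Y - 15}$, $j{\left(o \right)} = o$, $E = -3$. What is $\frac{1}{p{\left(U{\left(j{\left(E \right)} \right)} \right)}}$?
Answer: $- \frac{1}{4} \approx -0.25$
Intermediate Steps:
$U{\left(Y \right)} = \frac{2 Y}{-15 + Y}$
$p{\left(S \right)} = -2 - 6 S$
$\frac{1}{p{\left(U{\left(j{\left(E \right)} \right)} \right)}} = \frac{1}{-2 - 6 \cdot 2 \left(-3\right) \frac{1}{-15 - 3}} = \frac{1}{-2 - 6 \cdot 2 \left(-3\right) \frac{1}{-18}} = \frac{1}{-2 - 6 \cdot 2 \left(-3\right) \left(- \frac{1}{18}\right)} = \frac{1}{-2 - 2} = \frac{1}{-4} = - \frac{1}{4}$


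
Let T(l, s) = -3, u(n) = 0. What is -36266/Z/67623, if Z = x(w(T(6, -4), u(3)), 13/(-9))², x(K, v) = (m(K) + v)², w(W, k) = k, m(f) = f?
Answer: -79313742/643793501 ≈ -0.12320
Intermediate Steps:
x(K, v) = (K + v)²
Z = 28561/6561 (Z = ((0 + 13/(-9))²)² = ((0 + 13*(-⅑))²)² = ((0 - 13/9)²)² = ((-13/9)²)² = (169/81)² = 28561/6561 ≈ 4.3531)
-36266/Z/67623 = -36266/28561/6561/67623 = -36266*6561/28561*(1/67623) = -237941226/28561*1/67623 = -79313742/643793501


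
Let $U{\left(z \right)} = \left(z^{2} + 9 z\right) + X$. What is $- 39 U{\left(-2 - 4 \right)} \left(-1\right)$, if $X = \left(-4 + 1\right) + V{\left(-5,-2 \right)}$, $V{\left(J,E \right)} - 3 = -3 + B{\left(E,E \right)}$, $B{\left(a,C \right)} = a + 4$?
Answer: $-741$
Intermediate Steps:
$B{\left(a,C \right)} = 4 + a$
$V{\left(J,E \right)} = 4 + E$ ($V{\left(J,E \right)} = 3 + \left(-3 + \left(4 + E\right)\right) = 3 + \left(1 + E\right) = 4 + E$)
$X = -1$ ($X = \left(-4 + 1\right) + \left(4 - 2\right) = -3 + 2 = -1$)
$U{\left(z \right)} = -1 + z^{2} + 9 z$ ($U{\left(z \right)} = \left(z^{2} + 9 z\right) - 1 = -1 + z^{2} + 9 z$)
$- 39 U{\left(-2 - 4 \right)} \left(-1\right) = - 39 \left(-1 + \left(-2 - 4\right)^{2} + 9 \left(-2 - 4\right)\right) \left(-1\right) = - 39 \left(-1 + \left(-6\right)^{2} + 9 \left(-6\right)\right) \left(-1\right) = - 39 \left(-1 + 36 - 54\right) \left(-1\right) = \left(-39\right) \left(-19\right) \left(-1\right) = 741 \left(-1\right) = -741$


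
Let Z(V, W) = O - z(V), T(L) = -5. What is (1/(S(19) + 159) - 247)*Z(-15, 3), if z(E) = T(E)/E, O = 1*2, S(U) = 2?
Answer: -198830/483 ≈ -411.66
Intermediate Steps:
O = 2
z(E) = -5/E
Z(V, W) = 2 + 5/V (Z(V, W) = 2 - (-5)/V = 2 + 5/V)
(1/(S(19) + 159) - 247)*Z(-15, 3) = (1/(2 + 159) - 247)*(2 + 5/(-15)) = (1/161 - 247)*(2 + 5*(-1/15)) = (1/161 - 247)*(2 - ⅓) = -39766/161*5/3 = -198830/483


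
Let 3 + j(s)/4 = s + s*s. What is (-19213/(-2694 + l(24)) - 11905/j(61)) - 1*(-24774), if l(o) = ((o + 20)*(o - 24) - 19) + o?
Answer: 1007245306339/40646924 ≈ 24780.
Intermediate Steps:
l(o) = -19 + o + (-24 + o)*(20 + o) (l(o) = ((20 + o)*(-24 + o) - 19) + o = ((-24 + o)*(20 + o) - 19) + o = (-19 + (-24 + o)*(20 + o)) + o = -19 + o + (-24 + o)*(20 + o))
j(s) = -12 + 4*s + 4*s² (j(s) = -12 + 4*(s + s*s) = -12 + 4*(s + s²) = -12 + (4*s + 4*s²) = -12 + 4*s + 4*s²)
(-19213/(-2694 + l(24)) - 11905/j(61)) - 1*(-24774) = (-19213/(-2694 + (-499 + 24² - 3*24)) - 11905/(-12 + 4*61 + 4*61²)) - 1*(-24774) = (-19213/(-2694 + (-499 + 576 - 72)) - 11905/(-12 + 244 + 4*3721)) + 24774 = (-19213/(-2694 + 5) - 11905/(-12 + 244 + 14884)) + 24774 = (-19213/(-2689) - 11905/15116) + 24774 = (-19213*(-1/2689) - 11905*1/15116) + 24774 = (19213/2689 - 11905/15116) + 24774 = 258411163/40646924 + 24774 = 1007245306339/40646924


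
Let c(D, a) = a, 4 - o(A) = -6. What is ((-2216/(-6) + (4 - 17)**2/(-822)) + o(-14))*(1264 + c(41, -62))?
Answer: 62432481/137 ≈ 4.5571e+5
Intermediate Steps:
o(A) = 10 (o(A) = 4 - 1*(-6) = 4 + 6 = 10)
((-2216/(-6) + (4 - 17)**2/(-822)) + o(-14))*(1264 + c(41, -62)) = ((-2216/(-6) + (4 - 17)**2/(-822)) + 10)*(1264 - 62) = ((-2216*(-1/6) + (-13)**2*(-1/822)) + 10)*1202 = ((1108/3 + 169*(-1/822)) + 10)*1202 = ((1108/3 - 169/822) + 10)*1202 = (101141/274 + 10)*1202 = (103881/274)*1202 = 62432481/137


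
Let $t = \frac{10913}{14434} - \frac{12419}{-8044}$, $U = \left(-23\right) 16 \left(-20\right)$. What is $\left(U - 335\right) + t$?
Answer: $\frac{58279956387}{8293364} \approx 7027.3$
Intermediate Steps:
$U = 7360$ ($U = \left(-368\right) \left(-20\right) = 7360$)
$t = \frac{19074287}{8293364}$ ($t = 10913 \cdot \frac{1}{14434} - - \frac{12419}{8044} = \frac{1559}{2062} + \frac{12419}{8044} = \frac{19074287}{8293364} \approx 2.2999$)
$\left(U - 335\right) + t = \left(7360 - 335\right) + \frac{19074287}{8293364} = 7025 + \frac{19074287}{8293364} = \frac{58279956387}{8293364}$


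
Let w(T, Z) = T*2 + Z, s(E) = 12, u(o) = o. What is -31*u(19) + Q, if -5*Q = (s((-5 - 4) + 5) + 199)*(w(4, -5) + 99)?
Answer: -24467/5 ≈ -4893.4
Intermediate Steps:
w(T, Z) = Z + 2*T (w(T, Z) = 2*T + Z = Z + 2*T)
Q = -21522/5 (Q = -(12 + 199)*((-5 + 2*4) + 99)/5 = -211*((-5 + 8) + 99)/5 = -211*(3 + 99)/5 = -211*102/5 = -⅕*21522 = -21522/5 ≈ -4304.4)
-31*u(19) + Q = -31*19 - 21522/5 = -589 - 21522/5 = -24467/5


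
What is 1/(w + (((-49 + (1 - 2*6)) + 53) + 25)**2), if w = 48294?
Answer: 1/48618 ≈ 2.0569e-5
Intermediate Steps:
1/(w + (((-49 + (1 - 2*6)) + 53) + 25)**2) = 1/(48294 + (((-49 + (1 - 2*6)) + 53) + 25)**2) = 1/(48294 + (((-49 + (1 - 12)) + 53) + 25)**2) = 1/(48294 + (((-49 - 11) + 53) + 25)**2) = 1/(48294 + ((-60 + 53) + 25)**2) = 1/(48294 + (-7 + 25)**2) = 1/(48294 + 18**2) = 1/(48294 + 324) = 1/48618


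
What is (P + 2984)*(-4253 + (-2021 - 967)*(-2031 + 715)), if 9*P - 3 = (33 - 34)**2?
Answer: 105504871300/9 ≈ 1.1723e+10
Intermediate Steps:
P = 4/9 (P = 1/3 + (33 - 34)**2/9 = 1/3 + (1/9)*(-1)**2 = 1/3 + (1/9)*1 = 1/3 + 1/9 = 4/9 ≈ 0.44444)
(P + 2984)*(-4253 + (-2021 - 967)*(-2031 + 715)) = (4/9 + 2984)*(-4253 + (-2021 - 967)*(-2031 + 715)) = 26860*(-4253 - 2988*(-1316))/9 = 26860*(-4253 + 3932208)/9 = (26860/9)*3927955 = 105504871300/9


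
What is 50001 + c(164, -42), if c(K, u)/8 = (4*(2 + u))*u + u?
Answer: 103425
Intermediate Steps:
c(K, u) = 8*u + 8*u*(8 + 4*u) (c(K, u) = 8*((4*(2 + u))*u + u) = 8*((8 + 4*u)*u + u) = 8*(u*(8 + 4*u) + u) = 8*(u + u*(8 + 4*u)) = 8*u + 8*u*(8 + 4*u))
50001 + c(164, -42) = 50001 + 8*(-42)*(9 + 4*(-42)) = 50001 + 8*(-42)*(9 - 168) = 50001 + 8*(-42)*(-159) = 50001 + 53424 = 103425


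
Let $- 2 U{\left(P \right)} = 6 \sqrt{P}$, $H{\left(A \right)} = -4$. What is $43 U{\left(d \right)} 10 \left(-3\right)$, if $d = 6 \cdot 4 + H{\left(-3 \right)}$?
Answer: $7740 \sqrt{5} \approx 17307.0$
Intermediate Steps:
$d = 20$ ($d = 6 \cdot 4 - 4 = 24 - 4 = 20$)
$U{\left(P \right)} = - 3 \sqrt{P}$ ($U{\left(P \right)} = - \frac{6 \sqrt{P}}{2} = - 3 \sqrt{P}$)
$43 U{\left(d \right)} 10 \left(-3\right) = 43 \left(- 3 \sqrt{20}\right) 10 \left(-3\right) = 43 \left(- 3 \cdot 2 \sqrt{5}\right) \left(-30\right) = 43 \left(- 6 \sqrt{5}\right) \left(-30\right) = - 258 \sqrt{5} \left(-30\right) = 7740 \sqrt{5}$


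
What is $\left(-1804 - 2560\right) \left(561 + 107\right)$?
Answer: $-2915152$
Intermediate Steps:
$\left(-1804 - 2560\right) \left(561 + 107\right) = \left(-4364\right) 668 = -2915152$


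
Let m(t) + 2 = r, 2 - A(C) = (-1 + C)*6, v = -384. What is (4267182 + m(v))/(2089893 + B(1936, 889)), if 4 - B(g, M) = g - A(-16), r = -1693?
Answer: 4265487/2088065 ≈ 2.0428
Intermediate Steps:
A(C) = 8 - 6*C (A(C) = 2 - (-1 + C)*6 = 2 - (-6 + 6*C) = 2 + (6 - 6*C) = 8 - 6*C)
m(t) = -1695 (m(t) = -2 - 1693 = -1695)
B(g, M) = 108 - g (B(g, M) = 4 - (g - (8 - 6*(-16))) = 4 - (g - (8 + 96)) = 4 - (g - 1*104) = 4 - (g - 104) = 4 - (-104 + g) = 4 + (104 - g) = 108 - g)
(4267182 + m(v))/(2089893 + B(1936, 889)) = (4267182 - 1695)/(2089893 + (108 - 1*1936)) = 4265487/(2089893 + (108 - 1936)) = 4265487/(2089893 - 1828) = 4265487/2088065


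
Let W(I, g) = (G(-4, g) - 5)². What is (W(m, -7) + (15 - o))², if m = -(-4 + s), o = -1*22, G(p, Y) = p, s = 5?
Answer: 13924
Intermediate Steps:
o = -22
m = -1 (m = -(-4 + 5) = -1*1 = -1)
W(I, g) = 81 (W(I, g) = (-4 - 5)² = (-9)² = 81)
(W(m, -7) + (15 - o))² = (81 + (15 - 1*(-22)))² = (81 + (15 + 22))² = (81 + 37)² = 118² = 13924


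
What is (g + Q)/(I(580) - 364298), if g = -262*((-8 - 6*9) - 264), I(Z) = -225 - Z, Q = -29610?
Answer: -55802/365103 ≈ -0.15284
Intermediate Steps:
g = 85412 (g = -262*((-8 - 54) - 264) = -262*(-62 - 264) = -262*(-326) = 85412)
(g + Q)/(I(580) - 364298) = (85412 - 29610)/((-225 - 1*580) - 364298) = 55802/((-225 - 580) - 364298) = 55802/(-805 - 364298) = 55802/(-365103) = 55802*(-1/365103) = -55802/365103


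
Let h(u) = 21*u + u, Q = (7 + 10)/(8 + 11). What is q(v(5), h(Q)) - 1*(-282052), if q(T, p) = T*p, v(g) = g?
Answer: 5360858/19 ≈ 2.8215e+5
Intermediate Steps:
Q = 17/19 ≈ 0.89474
h(u) = 22*u
q(v(5), h(Q)) - 1*(-282052) = 5*(22*(17/19)) - 1*(-282052) = 5*(374/19) + 282052 = 1870/19 + 282052 = 5360858/19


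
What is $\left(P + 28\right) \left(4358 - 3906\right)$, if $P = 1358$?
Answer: $626472$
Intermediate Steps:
$\left(P + 28\right) \left(4358 - 3906\right) = \left(1358 + 28\right) \left(4358 - 3906\right) = 1386 \cdot 452 = 626472$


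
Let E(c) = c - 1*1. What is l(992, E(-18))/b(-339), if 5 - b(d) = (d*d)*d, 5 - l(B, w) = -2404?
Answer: 2409/38958224 ≈ 6.1836e-5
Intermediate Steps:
E(c) = -1 + c (E(c) = c - 1 = -1 + c)
l(B, w) = 2409 (l(B, w) = 5 - 1*(-2404) = 5 + 2404 = 2409)
b(d) = 5 - d³ (b(d) = 5 - d*d*d = 5 - d²*d = 5 - d³)
l(992, E(-18))/b(-339) = 2409/(5 - 1*(-339)³) = 2409/(5 - 1*(-38958219)) = 2409/(5 + 38958219) = 2409/38958224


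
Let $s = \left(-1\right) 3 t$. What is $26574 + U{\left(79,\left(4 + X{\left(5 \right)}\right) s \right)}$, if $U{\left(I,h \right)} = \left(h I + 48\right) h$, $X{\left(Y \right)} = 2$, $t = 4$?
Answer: $432654$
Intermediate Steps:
$s = -12$ ($s = \left(-1\right) 3 \cdot 4 = \left(-3\right) 4 = -12$)
$U{\left(I,h \right)} = h \left(48 + I h\right)$ ($U{\left(I,h \right)} = \left(I h + 48\right) h = \left(48 + I h\right) h = h \left(48 + I h\right)$)
$26574 + U{\left(79,\left(4 + X{\left(5 \right)}\right) s \right)} = 26574 + \left(4 + 2\right) \left(-12\right) \left(48 + 79 \left(4 + 2\right) \left(-12\right)\right) = 26574 + 6 \left(-12\right) \left(48 + 79 \cdot 6 \left(-12\right)\right) = 26574 - 72 \left(48 + 79 \left(-72\right)\right) = 26574 - 72 \left(48 - 5688\right) = 26574 - -406080 = 26574 + 406080 = 432654$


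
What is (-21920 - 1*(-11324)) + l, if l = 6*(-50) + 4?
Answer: -10892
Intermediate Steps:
l = -296 (l = -300 + 4 = -296)
(-21920 - 1*(-11324)) + l = (-21920 - 1*(-11324)) - 296 = (-21920 + 11324) - 296 = -10596 - 296 = -10892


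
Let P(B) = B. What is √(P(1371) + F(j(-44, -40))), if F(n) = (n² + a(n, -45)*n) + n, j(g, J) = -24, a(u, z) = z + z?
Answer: √4083 ≈ 63.898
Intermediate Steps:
a(u, z) = 2*z
F(n) = n² - 89*n (F(n) = (n² + (2*(-45))*n) + n = (n² - 90*n) + n = n² - 89*n)
√(P(1371) + F(j(-44, -40))) = √(1371 - 24*(-89 - 24)) = √(1371 - 24*(-113)) = √(1371 + 2712) = √4083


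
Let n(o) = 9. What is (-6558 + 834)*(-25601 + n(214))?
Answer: 146488608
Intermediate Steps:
(-6558 + 834)*(-25601 + n(214)) = (-6558 + 834)*(-25601 + 9) = -5724*(-25592) = 146488608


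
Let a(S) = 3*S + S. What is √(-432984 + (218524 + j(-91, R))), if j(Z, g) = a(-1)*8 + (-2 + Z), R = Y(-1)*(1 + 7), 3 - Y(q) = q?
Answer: I*√214585 ≈ 463.23*I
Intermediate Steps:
Y(q) = 3 - q
R = 32 (R = (3 - 1*(-1))*(1 + 7) = (3 + 1)*8 = 4*8 = 32)
a(S) = 4*S
j(Z, g) = -34 + Z (j(Z, g) = (4*(-1))*8 + (-2 + Z) = -4*8 + (-2 + Z) = -32 + (-2 + Z) = -34 + Z)
√(-432984 + (218524 + j(-91, R))) = √(-432984 + (218524 + (-34 - 91))) = √(-432984 + (218524 - 125)) = √(-432984 + 218399) = √(-214585) = I*√214585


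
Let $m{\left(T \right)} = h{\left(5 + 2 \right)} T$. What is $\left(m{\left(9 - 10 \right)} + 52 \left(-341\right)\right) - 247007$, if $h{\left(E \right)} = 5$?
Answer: $-264744$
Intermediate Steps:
$m{\left(T \right)} = 5 T$
$\left(m{\left(9 - 10 \right)} + 52 \left(-341\right)\right) - 247007 = \left(5 \left(9 - 10\right) + 52 \left(-341\right)\right) - 247007 = \left(5 \left(9 - 10\right) - 17732\right) - 247007 = \left(5 \left(-1\right) - 17732\right) - 247007 = \left(-5 - 17732\right) - 247007 = -17737 - 247007 = -264744$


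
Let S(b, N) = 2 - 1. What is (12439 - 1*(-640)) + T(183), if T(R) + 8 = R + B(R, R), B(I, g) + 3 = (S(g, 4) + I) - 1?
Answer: 13434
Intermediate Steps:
S(b, N) = 1
B(I, g) = -3 + I (B(I, g) = -3 + ((1 + I) - 1) = -3 + I)
T(R) = -11 + 2*R (T(R) = -8 + (R + (-3 + R)) = -8 + (-3 + 2*R) = -11 + 2*R)
(12439 - 1*(-640)) + T(183) = (12439 - 1*(-640)) + (-11 + 2*183) = (12439 + 640) + (-11 + 366) = 13079 + 355 = 13434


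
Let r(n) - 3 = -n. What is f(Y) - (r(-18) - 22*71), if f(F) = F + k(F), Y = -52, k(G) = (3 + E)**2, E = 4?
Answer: 1538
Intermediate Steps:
r(n) = 3 - n
k(G) = 49 (k(G) = (3 + 4)**2 = 7**2 = 49)
f(F) = 49 + F (f(F) = F + 49 = 49 + F)
f(Y) - (r(-18) - 22*71) = (49 - 52) - ((3 - 1*(-18)) - 22*71) = -3 - ((3 + 18) - 1562) = -3 - (21 - 1562) = -3 - 1*(-1541) = -3 + 1541 = 1538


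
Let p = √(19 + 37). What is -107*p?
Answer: -214*√14 ≈ -800.71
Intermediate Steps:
p = 2*√14 (p = √56 = 2*√14 ≈ 7.4833)
-107*p = -214*√14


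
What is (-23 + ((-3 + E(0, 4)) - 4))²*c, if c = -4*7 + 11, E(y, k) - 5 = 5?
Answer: -6800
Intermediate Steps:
E(y, k) = 10 (E(y, k) = 5 + 5 = 10)
c = -17 (c = -28 + 11 = -17)
(-23 + ((-3 + E(0, 4)) - 4))²*c = (-23 + ((-3 + 10) - 4))²*(-17) = (-23 + (7 - 4))²*(-17) = (-23 + 3)²*(-17) = (-20)²*(-17) = 400*(-17) = -6800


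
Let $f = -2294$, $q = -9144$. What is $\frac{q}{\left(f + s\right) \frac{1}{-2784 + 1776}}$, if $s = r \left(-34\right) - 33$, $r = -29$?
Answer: $- \frac{1024128}{149} \approx -6873.3$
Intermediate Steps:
$s = 953$ ($s = \left(-29\right) \left(-34\right) - 33 = 986 - 33 = 953$)
$\frac{q}{\left(f + s\right) \frac{1}{-2784 + 1776}} = - \frac{9144}{\left(-2294 + 953\right) \frac{1}{-2784 + 1776}} = - \frac{9144}{\left(-1341\right) \frac{1}{-1008}} = - \frac{9144}{\left(-1341\right) \left(- \frac{1}{1008}\right)} = - \frac{9144}{\frac{149}{112}} = \left(-9144\right) \frac{112}{149} = - \frac{1024128}{149}$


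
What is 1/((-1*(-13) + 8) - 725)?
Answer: -1/704 ≈ -0.0014205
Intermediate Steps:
1/((-1*(-13) + 8) - 725) = 1/((13 + 8) - 725) = 1/(21 - 725) = 1/(-704) = -1/704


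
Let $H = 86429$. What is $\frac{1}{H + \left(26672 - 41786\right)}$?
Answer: $\frac{1}{71315} \approx 1.4022 \cdot 10^{-5}$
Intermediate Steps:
$\frac{1}{H + \left(26672 - 41786\right)} = \frac{1}{86429 + \left(26672 - 41786\right)} = \frac{1}{86429 - 15114} = \frac{1}{71315}$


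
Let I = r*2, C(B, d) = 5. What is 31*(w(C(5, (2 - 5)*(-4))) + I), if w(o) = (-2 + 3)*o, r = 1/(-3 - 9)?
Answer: 899/6 ≈ 149.83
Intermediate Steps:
r = -1/12 (r = 1/(-12) = -1/12 ≈ -0.083333)
I = -⅙ (I = -1/12*2 = -⅙ ≈ -0.16667)
w(o) = o (w(o) = 1*o = o)
31*(w(C(5, (2 - 5)*(-4))) + I) = 31*(5 - ⅙) = 31*(29/6) = 899/6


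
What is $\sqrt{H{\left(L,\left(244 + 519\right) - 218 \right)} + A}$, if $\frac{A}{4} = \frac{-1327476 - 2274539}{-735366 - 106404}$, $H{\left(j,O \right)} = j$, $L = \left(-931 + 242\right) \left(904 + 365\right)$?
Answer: $\frac{i \sqrt{688361734386503}}{28059} \approx 935.05 i$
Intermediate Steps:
$L = -874341$ ($L = \left(-689\right) 1269 = -874341$)
$A = \frac{1440806}{84177}$ ($A = 4 \frac{-1327476 - 2274539}{-735366 - 106404} = 4 \left(- \frac{3602015}{-841770}\right) = 4 \left(\left(-3602015\right) \left(- \frac{1}{841770}\right)\right) = 4 \cdot \frac{720403}{168354} = \frac{1440806}{84177} \approx 17.116$)
$\sqrt{H{\left(L,\left(244 + 519\right) - 218 \right)} + A} = \sqrt{-874341 + \frac{1440806}{84177}} = \sqrt{- \frac{73597961551}{84177}} = \frac{i \sqrt{688361734386503}}{28059}$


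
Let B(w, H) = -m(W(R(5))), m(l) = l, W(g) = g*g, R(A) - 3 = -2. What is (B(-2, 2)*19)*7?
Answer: -133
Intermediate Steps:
R(A) = 1 (R(A) = 3 - 2 = 1)
W(g) = g²
B(w, H) = -1 (B(w, H) = -1*1² = -1*1 = -1)
(B(-2, 2)*19)*7 = -1*19*7 = -19*7 = -133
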